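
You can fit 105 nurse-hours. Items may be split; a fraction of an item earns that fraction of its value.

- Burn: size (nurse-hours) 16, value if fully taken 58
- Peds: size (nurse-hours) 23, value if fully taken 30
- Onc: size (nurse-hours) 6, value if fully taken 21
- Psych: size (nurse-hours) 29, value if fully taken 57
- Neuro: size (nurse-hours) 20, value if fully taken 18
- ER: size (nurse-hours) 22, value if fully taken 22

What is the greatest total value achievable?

Sort by value density: Burn 58/16≈3.62, Onc 21/6≈3.5, Psych 57/29≈1.97, Peds 30/23≈1.3, ER 22/22≈1, Neuro 18/20≈0.9.
Take all of Burn (16 nurse-hours, value 58) → 89 nurse-hours left.
Onc: take in full, 6 nurse-hours for value 21 → 83 left.
All 29 nurse-hours of Psych fit (value 57) → 54 remain.
All 23 nurse-hours of Peds fit (value 30) → 31 remain.
Take all of ER (22 nurse-hours, value 22) → 9 nurse-hours left.
9 nurse-hours left: a 9/20 share of Neuro gives 18×9/20 = 8.1.
Total value = 196.1.

196.1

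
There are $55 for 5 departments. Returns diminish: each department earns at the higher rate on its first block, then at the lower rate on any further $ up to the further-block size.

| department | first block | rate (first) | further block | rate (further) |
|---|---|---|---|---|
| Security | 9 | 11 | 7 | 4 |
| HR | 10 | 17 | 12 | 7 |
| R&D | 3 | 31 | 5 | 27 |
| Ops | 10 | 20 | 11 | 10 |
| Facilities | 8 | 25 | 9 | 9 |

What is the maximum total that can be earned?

997

Order all 10 blocks by rate: R&D/first 31 > R&D/second 27 > Facilities/first 25 > Ops/first 20 > HR/first 17 > Security/first 11 > Ops/second 10 > Facilities/second 9 > HR/second 7 > Security/second 4.
Fill R&D first block (3 at 31) — 52 left.
R&D second at 27: fill all 5 — 47 left.
Facilities/first (25): +8 — 39 left.
Ops first at 20: fill all 10 — 29 left.
HR/first (17): +10 — 19 left.
Security first at 11: fill all 9 — 10 left.
Ops second at 10: only 10 left, fill 10.
Total = 31×3 + 27×5 + 25×8 + 20×10 + 17×10 + 11×9 + 10×10 = 997.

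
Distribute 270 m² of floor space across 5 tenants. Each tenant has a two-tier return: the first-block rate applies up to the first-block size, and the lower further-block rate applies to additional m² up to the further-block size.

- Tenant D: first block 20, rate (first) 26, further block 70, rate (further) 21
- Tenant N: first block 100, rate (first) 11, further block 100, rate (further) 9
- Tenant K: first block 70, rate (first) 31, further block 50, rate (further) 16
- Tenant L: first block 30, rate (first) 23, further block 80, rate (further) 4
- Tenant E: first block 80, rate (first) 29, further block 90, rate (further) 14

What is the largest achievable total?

7170

Order all 10 blocks by rate: Tenant K/first 31 > Tenant E/first 29 > Tenant D/first 26 > Tenant L/first 23 > Tenant D/second 21 > Tenant K/second 16 > Tenant E/second 14 > Tenant N/first 11 > Tenant N/second 9 > Tenant L/second 4.
Tenant K first at 31: fill all 70 — 200 left.
Tenant E/first (29): +80 — 120 left.
Fill Tenant D first block (20 at 26) — 100 left.
Fill Tenant L first block (30 at 23) — 70 left.
Tenant D second at 21: fill all 70 — 0 left.
Total = 31×70 + 29×80 + 26×20 + 23×30 + 21×70 = 7170.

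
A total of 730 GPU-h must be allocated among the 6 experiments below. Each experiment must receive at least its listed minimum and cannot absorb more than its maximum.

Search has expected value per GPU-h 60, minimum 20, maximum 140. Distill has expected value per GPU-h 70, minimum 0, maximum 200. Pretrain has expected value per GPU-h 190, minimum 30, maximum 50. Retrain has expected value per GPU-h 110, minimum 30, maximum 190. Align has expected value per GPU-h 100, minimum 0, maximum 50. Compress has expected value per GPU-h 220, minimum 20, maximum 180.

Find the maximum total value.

Meeting every minimum uses 20+0+30+30+0+20 = 100 GPU-h, leaving 630.
Highest expected value per GPU-h first: Compress 220 > Pretrain 190 > Retrain 110 > Align 100 > Distill 70 > Search 60.
Give Compress 160 more to hit its cap of 180 — 470 left.
Pretrain: +20 to 50 (cap) — 450 left.
Give Retrain 160 more to hit its cap of 190 — 290 left.
Align takes 50 more to reach its cap of 50 — 240 left.
Distill: +200 to 200 (cap) — 40 left.
Search: +40 (room for 120) → 60. Pool exhausted.
Total = 60×60 + 70×200 + 190×50 + 110×190 + 100×50 + 220×180 = 92600.

92600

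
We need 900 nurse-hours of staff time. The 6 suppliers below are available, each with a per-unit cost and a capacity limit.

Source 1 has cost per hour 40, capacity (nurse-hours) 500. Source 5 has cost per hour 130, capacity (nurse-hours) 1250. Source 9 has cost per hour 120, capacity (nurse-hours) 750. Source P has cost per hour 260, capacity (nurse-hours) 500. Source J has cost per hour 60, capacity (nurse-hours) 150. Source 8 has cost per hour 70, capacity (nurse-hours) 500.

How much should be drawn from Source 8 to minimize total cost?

Fill from the cheapest supplier first.
Take 500 from Source 1 at 40 — need 400 more.
Source J (60): use full 150 — 250 nurse-hours to go.
Source 8 at 70: take 250 of its 500 — requirement met.
Source 9, Source 5, Source P: unused.

250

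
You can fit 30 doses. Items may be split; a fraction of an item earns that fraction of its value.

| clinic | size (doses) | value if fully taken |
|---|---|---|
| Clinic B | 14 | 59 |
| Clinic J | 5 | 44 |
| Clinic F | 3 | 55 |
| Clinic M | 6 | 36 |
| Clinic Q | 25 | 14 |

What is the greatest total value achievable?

195.12

Best value per unit of size first: Clinic F 55/3≈18.3, Clinic J 44/5≈8.8, Clinic M 36/6≈6, Clinic B 59/14≈4.21, Clinic Q 14/25≈0.56.
All 3 doses of Clinic F fit (value 55) — 27 remain.
Clinic J: take in full, 5 doses for value 44 — 22 left.
Take all of Clinic M (6 doses, value 36) — 16 doses left.
Take all of Clinic B (14 doses, value 59) — 2 doses left.
Only 2 doses remain; take 2/25 of Clinic Q for value 14×2/25 = 1.12.
Total value = 195.12.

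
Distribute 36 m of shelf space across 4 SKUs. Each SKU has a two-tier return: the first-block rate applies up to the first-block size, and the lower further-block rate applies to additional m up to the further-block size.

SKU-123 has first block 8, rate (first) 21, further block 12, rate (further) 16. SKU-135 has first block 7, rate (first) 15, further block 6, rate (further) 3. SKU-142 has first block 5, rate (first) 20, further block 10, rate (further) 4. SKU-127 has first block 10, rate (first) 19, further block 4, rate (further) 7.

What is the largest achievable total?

665

Order all 8 blocks by rate: SKU-123/T1 21 > SKU-142/T1 20 > SKU-127/T1 19 > SKU-123/T2 16 > SKU-135/T1 15 > SKU-127/T2 7 > SKU-142/T2 4 > SKU-135/T2 3.
Fill SKU-123 T1 block (8 at 21) — 28 left.
SKU-142/T1 (20): +5 — 23 left.
SKU-127 T1 at 19: fill all 10 — 13 left.
Fill SKU-123 T2 block (12 at 16) — 1 left.
SKU-135/T1: +1 of 7 at 15; pool empty.
Total = 21×8 + 20×5 + 19×10 + 16×12 + 15×1 = 665.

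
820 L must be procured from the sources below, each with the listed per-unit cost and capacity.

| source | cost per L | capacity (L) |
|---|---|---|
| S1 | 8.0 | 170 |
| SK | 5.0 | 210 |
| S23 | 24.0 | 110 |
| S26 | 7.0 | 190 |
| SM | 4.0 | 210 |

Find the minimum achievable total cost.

Cheapest first:
Take 210 from SM at 4.0 — need 610 more.
SK at 5.0: take all 210 L — 400 still needed.
S26 (7.0): use full 190 — 210 L to go.
Take 170 from S1 at 8.0 — need 40 more.
S23 at 24.0: take 40 of its 110 — requirement met.
Cost = 210×4.0 + 210×5.0 + 190×7.0 + 170×8.0 + 40×24.0 = 5540.

5540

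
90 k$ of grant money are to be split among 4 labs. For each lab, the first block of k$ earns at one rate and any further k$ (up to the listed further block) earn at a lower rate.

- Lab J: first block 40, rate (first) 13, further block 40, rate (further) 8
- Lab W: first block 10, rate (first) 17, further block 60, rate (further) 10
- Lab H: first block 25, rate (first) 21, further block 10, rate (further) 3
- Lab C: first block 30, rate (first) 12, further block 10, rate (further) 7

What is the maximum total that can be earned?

1395

Rank every tier by rate: Lab H/first 21 > Lab W/first 17 > Lab J/first 13 > Lab C/first 12 > Lab W/second 10 > Lab J/second 8 > Lab C/second 7 > Lab H/second 3.
Lab H/first (21): +25 — 65 left.
Lab W/first (17): +10 — 55 left.
Fill Lab J first block (40 at 13) — 15 left.
15 remain; put them into Lab C first at 12.
Total = 21×25 + 17×10 + 13×40 + 12×15 = 1395.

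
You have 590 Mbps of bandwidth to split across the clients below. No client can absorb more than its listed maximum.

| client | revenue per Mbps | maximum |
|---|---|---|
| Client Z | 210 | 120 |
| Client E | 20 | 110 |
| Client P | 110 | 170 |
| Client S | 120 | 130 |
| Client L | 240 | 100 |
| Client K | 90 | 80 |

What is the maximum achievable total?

89800

Highest revenue per Mbps first: Client L 240 > Client Z 210 > Client S 120 > Client P 110 > Client K 90 > Client E 20.
Client L: +100 to 100 (cap) — 490 left.
Client Z takes 120 to reach its cap of 120 — 370 left.
Client S takes 130 to reach its cap of 130 — 240 left.
Client P takes 170 to reach its cap of 170 — 70 left.
Only 70 left; Client K takes them to reach 70.
Total = 210×120 + 110×170 + 120×130 + 240×100 + 90×70 = 89800.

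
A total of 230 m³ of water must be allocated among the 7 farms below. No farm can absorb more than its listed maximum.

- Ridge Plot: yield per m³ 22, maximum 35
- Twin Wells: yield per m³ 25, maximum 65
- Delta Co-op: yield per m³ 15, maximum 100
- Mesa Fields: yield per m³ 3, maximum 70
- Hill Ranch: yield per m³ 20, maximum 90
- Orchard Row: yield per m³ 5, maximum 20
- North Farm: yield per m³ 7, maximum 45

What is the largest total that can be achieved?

4795

Order the farms by yield per m³: Twin Wells 25 > Ridge Plot 22 > Hill Ranch 20 > Delta Co-op 15 > North Farm 7 > Orchard Row 5 > Mesa Fields 3.
Twin Wells: +65 to 65 (cap) ; 165 left.
Ridge Plot: +35 to 35 (cap) ; 130 left.
Give Hill Ranch 90 to hit its cap of 90 ; 40 left.
Delta Co-op has room for 100 but only 40 remain, so it gets 40.
Total = 22×35 + 25×65 + 15×40 + 20×90 = 4795.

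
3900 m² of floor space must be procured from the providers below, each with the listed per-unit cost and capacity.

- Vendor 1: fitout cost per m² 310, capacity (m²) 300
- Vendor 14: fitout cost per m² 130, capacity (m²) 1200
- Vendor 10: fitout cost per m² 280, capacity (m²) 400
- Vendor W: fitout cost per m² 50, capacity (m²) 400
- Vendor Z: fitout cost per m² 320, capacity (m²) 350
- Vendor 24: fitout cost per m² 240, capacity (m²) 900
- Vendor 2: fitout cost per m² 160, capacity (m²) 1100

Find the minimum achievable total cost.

Use providers in increasing cost order.
Vendor W (50): use full 400 ; 3500 m² to go.
Vendor 14 at 130: take all 1200 m² ; 2300 still needed.
Take 1100 from Vendor 2 at 160 ; need 1200 more.
Take 900 from Vendor 24 at 240 ; need 300 more.
Vendor 10 at 280: take 300 of its 400 ; requirement met.
Vendor 1, Vendor Z: unused.
Cost = 400×50 + 1200×130 + 1100×160 + 900×240 + 300×280 = 652000.

652000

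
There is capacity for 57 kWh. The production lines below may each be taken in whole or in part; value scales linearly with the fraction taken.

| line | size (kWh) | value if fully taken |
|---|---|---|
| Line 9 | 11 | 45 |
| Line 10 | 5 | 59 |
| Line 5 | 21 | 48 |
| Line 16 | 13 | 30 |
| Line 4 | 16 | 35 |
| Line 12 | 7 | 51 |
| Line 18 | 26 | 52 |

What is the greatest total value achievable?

Best value per unit of size first: Line 10 59/5≈11.8, Line 12 51/7≈7.29, Line 9 45/11≈4.09, Line 16 30/13≈2.31, Line 5 48/21≈2.29, Line 4 35/16≈2.19, Line 18 52/26≈2.
All 5 kWh of Line 10 fit (value 59) ; 52 remain.
Take all of Line 12 (7 kWh, value 51) ; 45 kWh left.
Take all of Line 9 (11 kWh, value 45) ; 34 kWh left.
Take all of Line 16 (13 kWh, value 30) ; 21 kWh left.
All 21 kWh of Line 5 fit (value 48) ; 0 remain.
Total value = 233.

233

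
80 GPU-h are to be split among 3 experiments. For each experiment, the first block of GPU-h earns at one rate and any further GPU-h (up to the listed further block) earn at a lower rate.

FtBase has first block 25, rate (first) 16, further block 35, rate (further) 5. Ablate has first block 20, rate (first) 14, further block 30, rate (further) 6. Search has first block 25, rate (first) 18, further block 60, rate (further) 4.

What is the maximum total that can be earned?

1190

Treat each block as its own option and order by rate: Search/tier1 18 > FtBase/tier1 16 > Ablate/tier1 14 > Ablate/tier2 6 > FtBase/tier2 5 > Search/tier2 4.
Search tier1 at 18: fill all 25 → 55 left.
Fill FtBase tier1 block (25 at 16) → 30 left.
Ablate tier1 at 14: fill all 20 → 10 left.
10 remain; put them into Ablate tier2 at 6.
Total = 18×25 + 16×25 + 14×20 + 6×10 = 1190.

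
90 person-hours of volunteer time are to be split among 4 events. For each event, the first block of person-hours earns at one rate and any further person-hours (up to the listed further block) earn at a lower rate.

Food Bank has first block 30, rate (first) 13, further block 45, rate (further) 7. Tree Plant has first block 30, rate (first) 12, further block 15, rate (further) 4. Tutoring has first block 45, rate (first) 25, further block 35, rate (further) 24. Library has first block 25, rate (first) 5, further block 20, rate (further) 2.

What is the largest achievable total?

2095

Rank every tier by rate: Tutoring/T1 25 > Tutoring/T2 24 > Food Bank/T1 13 > Tree Plant/T1 12 > Food Bank/T2 7 > Library/T1 5 > Tree Plant/T2 4 > Library/T2 2.
Tutoring/T1 (25): +45 ; 45 left.
Fill Tutoring T2 block (35 at 24) ; 10 left.
Food Bank/T1: +10 of 30 at 13; pool empty.
Total = 25×45 + 24×35 + 13×10 = 2095.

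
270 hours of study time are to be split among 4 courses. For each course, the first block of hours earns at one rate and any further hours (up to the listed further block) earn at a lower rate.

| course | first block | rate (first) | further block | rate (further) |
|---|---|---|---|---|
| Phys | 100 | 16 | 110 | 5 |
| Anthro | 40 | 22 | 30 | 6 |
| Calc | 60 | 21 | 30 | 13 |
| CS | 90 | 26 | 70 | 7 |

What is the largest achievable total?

Rank every tier by rate: CS/T1 26 > Anthro/T1 22 > Calc/T1 21 > Phys/T1 16 > Calc/T2 13 > CS/T2 7 > Anthro/T2 6 > Phys/T2 5.
Fill CS T1 block (90 at 26) ; 180 left.
Anthro/T1 (22): +40 ; 140 left.
Fill Calc T1 block (60 at 21) ; 80 left.
Phys/T1: +80 of 100 at 16; pool empty.
Total = 26×90 + 22×40 + 21×60 + 16×80 = 5760.

5760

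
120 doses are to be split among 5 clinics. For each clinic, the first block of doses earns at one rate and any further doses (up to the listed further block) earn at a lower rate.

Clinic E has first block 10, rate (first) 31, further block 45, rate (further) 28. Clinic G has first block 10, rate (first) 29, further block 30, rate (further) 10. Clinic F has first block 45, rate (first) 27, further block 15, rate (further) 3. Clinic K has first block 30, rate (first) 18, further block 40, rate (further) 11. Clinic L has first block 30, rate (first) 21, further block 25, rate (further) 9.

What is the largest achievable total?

Treat each block as its own option and order by rate: Clinic E/tier1 31 > Clinic G/tier1 29 > Clinic E/tier2 28 > Clinic F/tier1 27 > Clinic L/tier1 21 > Clinic K/tier1 18 > Clinic K/tier2 11 > Clinic G/tier2 10 > Clinic L/tier2 9 > Clinic F/tier2 3.
Clinic E tier1 at 31: fill all 10 ; 110 left.
Clinic G tier1 at 29: fill all 10 ; 100 left.
Clinic E/tier2 (28): +45 ; 55 left.
Clinic F tier1 at 27: fill all 45 ; 10 left.
Clinic L tier1 at 21: only 10 left, fill 10.
Total = 31×10 + 29×10 + 28×45 + 27×45 + 21×10 = 3285.

3285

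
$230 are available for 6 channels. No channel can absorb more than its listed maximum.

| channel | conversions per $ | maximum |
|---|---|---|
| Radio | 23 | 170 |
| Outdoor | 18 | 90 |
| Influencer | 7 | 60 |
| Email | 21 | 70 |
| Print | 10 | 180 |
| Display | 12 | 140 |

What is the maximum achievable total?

Highest conversions per $ first: Radio 23 > Email 21 > Outdoor 18 > Display 12 > Print 10 > Influencer 7.
Radio takes 170 to reach its cap of 170 → 60 left.
Only 60 left; Email takes them to reach 60.
Total = 23×170 + 21×60 = 5170.

5170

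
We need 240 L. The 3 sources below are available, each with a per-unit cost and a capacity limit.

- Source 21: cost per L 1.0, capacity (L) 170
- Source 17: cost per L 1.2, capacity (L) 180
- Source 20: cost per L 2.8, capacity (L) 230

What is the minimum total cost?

254

Fill from the cheapest source first.
Take 170 from Source 21 at 1.0 → need 70 more.
Source 17 (1.2): take the remaining 70 → done.
Source 20: unused.
Cost = 170×1.0 + 70×1.2 = 254.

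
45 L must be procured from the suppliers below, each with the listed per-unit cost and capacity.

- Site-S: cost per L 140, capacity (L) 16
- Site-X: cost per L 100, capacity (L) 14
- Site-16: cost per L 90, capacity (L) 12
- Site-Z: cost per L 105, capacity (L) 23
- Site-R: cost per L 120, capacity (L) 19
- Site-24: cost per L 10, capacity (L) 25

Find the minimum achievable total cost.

Fill from the cheapest supplier first.
Site-24 at 10: take all 25 L — 20 still needed.
Site-16 (90): use full 12 — 8 L to go.
Site-X at 100: take 8 of its 14 — requirement met.
Site-Z, Site-R, Site-S: unused.
Cost = 25×10 + 12×90 + 8×100 = 2130.

2130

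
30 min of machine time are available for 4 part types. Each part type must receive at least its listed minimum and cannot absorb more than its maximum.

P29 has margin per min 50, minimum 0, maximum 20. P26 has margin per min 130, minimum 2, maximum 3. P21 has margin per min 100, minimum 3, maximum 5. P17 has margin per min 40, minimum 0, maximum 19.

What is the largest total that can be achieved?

Meeting every minimum uses 0+2+3+0 = 5 min, leaving 25.
Order the part types by margin per min: P26 130 > P21 100 > P29 50 > P17 40.
P26: +1 to 3 (cap) → 24 left.
Give P21 2 more to hit its cap of 5 → 22 left.
P29 takes 20 more to reach its cap of 20 → 2 left.
P17: +2 (room for 19) → 2. Pool exhausted.
Total = 50×20 + 130×3 + 100×5 + 40×2 = 1970.

1970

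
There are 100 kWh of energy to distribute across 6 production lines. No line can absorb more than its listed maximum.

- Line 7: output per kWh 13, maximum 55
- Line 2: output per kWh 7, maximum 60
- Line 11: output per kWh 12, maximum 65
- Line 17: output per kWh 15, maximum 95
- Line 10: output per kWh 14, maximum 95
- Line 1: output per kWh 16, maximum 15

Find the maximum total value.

Rank by output per kWh: Line 1 16 > Line 17 15 > Line 10 14 > Line 7 13 > Line 11 12 > Line 2 7.
Give Line 1 15 to hit its cap of 15 — 85 left.
Line 17: +85 (room for 95) → 85. Pool exhausted.
Total = 15×85 + 16×15 = 1515.

1515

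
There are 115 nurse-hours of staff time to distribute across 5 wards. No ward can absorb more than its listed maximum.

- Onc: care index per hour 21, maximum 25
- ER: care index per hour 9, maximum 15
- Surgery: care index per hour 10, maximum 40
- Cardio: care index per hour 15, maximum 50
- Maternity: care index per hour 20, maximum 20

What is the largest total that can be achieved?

Highest care index per hour first: Onc 21 > Maternity 20 > Cardio 15 > Surgery 10 > ER 9.
Give Onc 25 to hit its cap of 25 → 90 left.
Maternity: +20 to 20 (cap) → 70 left.
Cardio: +50 to 50 (cap) → 20 left.
Surgery: +20 (room for 40) → 20. Pool exhausted.
Total = 21×25 + 10×20 + 15×50 + 20×20 = 1875.

1875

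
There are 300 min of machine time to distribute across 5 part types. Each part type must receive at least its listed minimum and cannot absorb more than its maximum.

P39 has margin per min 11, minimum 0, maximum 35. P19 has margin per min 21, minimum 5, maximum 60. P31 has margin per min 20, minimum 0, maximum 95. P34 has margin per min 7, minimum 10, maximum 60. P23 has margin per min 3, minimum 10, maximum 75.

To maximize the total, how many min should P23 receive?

50

Meeting every minimum uses 0+5+0+10+10 = 25 min, leaving 275.
Rank by margin per min: P19 21 > P31 20 > P39 11 > P34 7 > P23 3.
P19: +55 to 60 (cap) — 220 left.
P31 takes 95 more to reach its cap of 95 — 125 left.
P39: +35 to 35 (cap) — 90 left.
P34 takes 50 more to reach its cap of 60 — 40 left.
P23 has room for 65 more but only 40 remain, so it gets 50.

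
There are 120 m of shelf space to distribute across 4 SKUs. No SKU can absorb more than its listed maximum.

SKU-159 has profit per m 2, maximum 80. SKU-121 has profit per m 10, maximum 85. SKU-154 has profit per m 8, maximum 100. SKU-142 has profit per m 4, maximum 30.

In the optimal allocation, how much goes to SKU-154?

Rank by profit per m: SKU-121 10 > SKU-154 8 > SKU-142 4 > SKU-159 2.
SKU-121 takes 85 to reach its cap of 85 — 35 left.
Only 35 left; SKU-154 takes them to reach 35.

35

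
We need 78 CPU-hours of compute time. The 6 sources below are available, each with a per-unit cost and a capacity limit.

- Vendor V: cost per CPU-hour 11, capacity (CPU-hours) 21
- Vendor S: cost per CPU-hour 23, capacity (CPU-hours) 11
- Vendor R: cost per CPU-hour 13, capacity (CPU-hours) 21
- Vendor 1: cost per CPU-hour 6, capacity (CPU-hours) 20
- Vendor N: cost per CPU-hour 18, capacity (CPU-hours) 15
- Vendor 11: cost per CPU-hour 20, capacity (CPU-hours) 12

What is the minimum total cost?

Cheapest first:
Vendor 1 (6): use full 20 — 58 CPU-hours to go.
Vendor V (11): use full 21 — 37 CPU-hours to go.
Vendor R at 13: take all 21 CPU-hours — 16 still needed.
Vendor N at 18: take all 15 CPU-hours — 1 still needed.
Vendor 11 (20): take the remaining 1 — done.
Vendor S: unused.
Cost = 20×6 + 21×11 + 21×13 + 15×18 + 1×20 = 914.

914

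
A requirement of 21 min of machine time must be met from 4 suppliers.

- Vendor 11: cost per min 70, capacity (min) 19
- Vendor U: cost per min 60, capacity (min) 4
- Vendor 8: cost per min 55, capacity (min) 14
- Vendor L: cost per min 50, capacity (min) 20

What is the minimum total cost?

1055

Use suppliers in increasing cost order.
Take 20 from Vendor L at 50 ; need 1 more.
Vendor 8 (55): take the remaining 1 ; done.
Vendor U, Vendor 11: unused.
Cost = 20×50 + 1×55 = 1055.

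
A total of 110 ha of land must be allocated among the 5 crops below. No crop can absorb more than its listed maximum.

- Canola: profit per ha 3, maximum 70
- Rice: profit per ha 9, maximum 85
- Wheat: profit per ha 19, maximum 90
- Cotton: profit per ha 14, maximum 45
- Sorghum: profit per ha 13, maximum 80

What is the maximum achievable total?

1990

Highest profit per ha first: Wheat 19 > Cotton 14 > Sorghum 13 > Rice 9 > Canola 3.
Give Wheat 90 to hit its cap of 90 — 20 left.
Only 20 left; Cotton takes them to reach 20.
Total = 19×90 + 14×20 = 1990.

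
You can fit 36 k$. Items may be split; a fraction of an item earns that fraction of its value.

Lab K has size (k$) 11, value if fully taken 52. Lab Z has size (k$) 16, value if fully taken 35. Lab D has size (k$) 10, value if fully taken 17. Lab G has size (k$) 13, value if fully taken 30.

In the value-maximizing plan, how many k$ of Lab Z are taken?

Best value per unit of size first: Lab K 52/11≈4.73, Lab G 30/13≈2.31, Lab Z 35/16≈2.19, Lab D 17/10≈1.7.
All 11 k$ of Lab K fit (value 52) → 25 remain.
Take all of Lab G (13 k$, value 30) → 12 k$ left.
Fill the last 12 k$ with part of Lab Z: 12/16 of it earns 26.25.

12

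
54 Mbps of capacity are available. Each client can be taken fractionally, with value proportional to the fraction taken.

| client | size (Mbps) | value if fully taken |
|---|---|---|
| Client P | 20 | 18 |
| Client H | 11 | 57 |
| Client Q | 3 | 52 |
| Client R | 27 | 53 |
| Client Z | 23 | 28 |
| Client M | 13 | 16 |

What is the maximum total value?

Best value per unit of size first: Client Q 52/3≈17.3, Client H 57/11≈5.18, Client R 53/27≈1.96, Client M 16/13≈1.23, Client Z 28/23≈1.22, Client P 18/20≈0.9.
Take all of Client Q (3 Mbps, value 52) — 51 Mbps left.
All 11 Mbps of Client H fit (value 57) — 40 remain.
Take all of Client R (27 Mbps, value 53) — 13 Mbps left.
Take all of Client M (13 Mbps, value 16) — 0 Mbps left.
Total value = 178.

178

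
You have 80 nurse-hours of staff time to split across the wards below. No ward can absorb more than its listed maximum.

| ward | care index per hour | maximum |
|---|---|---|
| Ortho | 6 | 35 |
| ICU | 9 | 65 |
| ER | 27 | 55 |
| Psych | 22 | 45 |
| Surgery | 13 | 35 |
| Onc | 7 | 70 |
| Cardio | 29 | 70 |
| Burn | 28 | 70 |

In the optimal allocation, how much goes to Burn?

10

Rank by care index per hour: Cardio 29 > Burn 28 > ER 27 > Psych 22 > Surgery 13 > ICU 9 > Onc 7 > Ortho 6.
Give Cardio 70 to hit its cap of 70 → 10 left.
Burn has room for 70 but only 10 remain, so it gets 10.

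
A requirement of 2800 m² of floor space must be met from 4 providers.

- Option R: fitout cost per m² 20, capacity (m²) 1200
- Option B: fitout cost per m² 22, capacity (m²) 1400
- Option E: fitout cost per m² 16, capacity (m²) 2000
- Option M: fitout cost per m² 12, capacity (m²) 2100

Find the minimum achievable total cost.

36400

Fill from the cheapest provider first.
Take 2100 from Option M at 12 — need 700 more.
Option E (16): take the remaining 700 — done.
Option R, Option B: unused.
Cost = 2100×12 + 700×16 = 36400.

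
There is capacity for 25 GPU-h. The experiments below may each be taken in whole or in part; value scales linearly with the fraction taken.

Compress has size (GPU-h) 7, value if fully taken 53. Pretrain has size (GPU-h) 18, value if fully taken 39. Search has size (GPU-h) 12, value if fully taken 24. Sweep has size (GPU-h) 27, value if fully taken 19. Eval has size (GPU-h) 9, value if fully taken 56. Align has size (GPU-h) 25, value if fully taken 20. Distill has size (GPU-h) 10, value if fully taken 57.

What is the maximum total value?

160.3

Best value per unit of size first: Compress 53/7≈7.57, Eval 56/9≈6.22, Distill 57/10≈5.7, Pretrain 39/18≈2.17, Search 24/12≈2, Align 20/25≈0.8, Sweep 19/27≈0.704.
Compress: take in full, 7 GPU-h for value 53 → 18 left.
Take all of Eval (9 GPU-h, value 56) → 9 GPU-h left.
Only 9 GPU-h remain; take 9/10 of Distill for value 57×9/10 = 51.3.
Total value = 160.3.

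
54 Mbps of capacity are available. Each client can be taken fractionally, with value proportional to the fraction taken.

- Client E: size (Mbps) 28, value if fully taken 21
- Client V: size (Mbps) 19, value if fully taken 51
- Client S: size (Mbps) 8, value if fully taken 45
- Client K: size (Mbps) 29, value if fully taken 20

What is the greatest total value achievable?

Sort by value density: Client S 45/8≈5.62, Client V 51/19≈2.68, Client E 21/28≈0.75, Client K 20/29≈0.69.
Client S: take in full, 8 Mbps for value 45 ; 46 left.
Take all of Client V (19 Mbps, value 51) ; 27 Mbps left.
27 Mbps left: a 27/28 share of Client E gives 21×27/28 = 20.25.
Total value = 116.25.

116.25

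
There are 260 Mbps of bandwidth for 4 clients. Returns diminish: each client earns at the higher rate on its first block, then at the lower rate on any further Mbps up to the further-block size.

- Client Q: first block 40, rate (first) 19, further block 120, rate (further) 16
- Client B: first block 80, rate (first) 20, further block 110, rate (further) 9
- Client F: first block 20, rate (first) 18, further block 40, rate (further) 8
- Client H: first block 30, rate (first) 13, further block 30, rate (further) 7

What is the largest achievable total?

Order all 8 blocks by rate: Client B/T1 20 > Client Q/T1 19 > Client F/T1 18 > Client Q/T2 16 > Client H/T1 13 > Client B/T2 9 > Client F/T2 8 > Client H/T2 7.
Fill Client B T1 block (80 at 20) → 180 left.
Client Q/T1 (19): +40 → 140 left.
Fill Client F T1 block (20 at 18) → 120 left.
Fill Client Q T2 block (120 at 16) → 0 left.
Total = 20×80 + 19×40 + 18×20 + 16×120 = 4640.

4640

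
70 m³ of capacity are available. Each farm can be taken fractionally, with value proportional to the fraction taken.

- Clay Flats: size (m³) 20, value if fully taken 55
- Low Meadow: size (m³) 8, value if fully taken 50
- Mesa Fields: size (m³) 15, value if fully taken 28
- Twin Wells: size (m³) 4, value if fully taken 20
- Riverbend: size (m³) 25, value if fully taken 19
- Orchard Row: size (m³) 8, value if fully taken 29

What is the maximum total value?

Sort by value density: Low Meadow 50/8≈6.25, Twin Wells 20/4≈5, Orchard Row 29/8≈3.62, Clay Flats 55/20≈2.75, Mesa Fields 28/15≈1.87, Riverbend 19/25≈0.76.
Take all of Low Meadow (8 m³, value 50) — 62 m³ left.
Twin Wells: take in full, 4 m³ for value 20 — 58 left.
Orchard Row: take in full, 8 m³ for value 29 — 50 left.
Take all of Clay Flats (20 m³, value 55) — 30 m³ left.
All 15 m³ of Mesa Fields fit (value 28) — 15 remain.
Fill the last 15 m³ with part of Riverbend: 15/25 of it earns 11.4.
Total value = 193.4.

193.4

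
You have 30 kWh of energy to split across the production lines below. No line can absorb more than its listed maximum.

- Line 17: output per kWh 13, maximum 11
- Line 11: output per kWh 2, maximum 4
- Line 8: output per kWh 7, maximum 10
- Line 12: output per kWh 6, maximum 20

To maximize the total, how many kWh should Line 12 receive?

9

Order the production lines by output per kWh: Line 17 13 > Line 8 7 > Line 12 6 > Line 11 2.
Give Line 17 11 to hit its cap of 11 ; 19 left.
Line 8 takes 10 to reach its cap of 10 ; 9 left.
Only 9 left; Line 12 takes them to reach 9.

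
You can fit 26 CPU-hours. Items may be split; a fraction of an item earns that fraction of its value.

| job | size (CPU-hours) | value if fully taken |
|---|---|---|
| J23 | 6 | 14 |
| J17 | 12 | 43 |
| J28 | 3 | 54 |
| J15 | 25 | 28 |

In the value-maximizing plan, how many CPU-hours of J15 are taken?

Best value per unit of size first: J28 54/3≈18, J17 43/12≈3.58, J23 14/6≈2.33, J15 28/25≈1.12.
J28: take in full, 3 CPU-hours for value 54 ; 23 left.
Take all of J17 (12 CPU-hours, value 43) ; 11 CPU-hours left.
All 6 CPU-hours of J23 fit (value 14) ; 5 remain.
5 CPU-hours left: a 5/25 share of J15 gives 28×5/25 = 5.6.

5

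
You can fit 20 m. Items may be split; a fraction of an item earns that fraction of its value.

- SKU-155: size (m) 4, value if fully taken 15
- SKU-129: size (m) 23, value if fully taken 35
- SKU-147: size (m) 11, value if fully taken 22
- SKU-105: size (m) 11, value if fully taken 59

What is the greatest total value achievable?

84

Sort by value density: SKU-105 59/11≈5.36, SKU-155 15/4≈3.75, SKU-147 22/11≈2, SKU-129 35/23≈1.52.
All 11 m of SKU-105 fit (value 59) — 9 remain.
SKU-155: take in full, 4 m for value 15 — 5 left.
5 m left: a 5/11 share of SKU-147 gives 22×5/11 = 10.
Total value = 84.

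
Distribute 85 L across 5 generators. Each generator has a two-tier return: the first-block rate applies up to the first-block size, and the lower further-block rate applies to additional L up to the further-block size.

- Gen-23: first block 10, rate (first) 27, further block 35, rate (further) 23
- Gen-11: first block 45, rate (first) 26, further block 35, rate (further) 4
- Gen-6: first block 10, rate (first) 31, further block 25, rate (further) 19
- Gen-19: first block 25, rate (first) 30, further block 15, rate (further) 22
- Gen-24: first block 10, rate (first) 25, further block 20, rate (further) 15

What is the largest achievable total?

Treat each block as its own option and order by rate: Gen-6/first 31 > Gen-19/first 30 > Gen-23/first 27 > Gen-11/first 26 > Gen-24/first 25 > Gen-23/second 23 > Gen-19/second 22 > Gen-6/second 19 > Gen-24/second 15 > Gen-11/second 4.
Gen-6 first at 31: fill all 10 → 75 left.
Fill Gen-19 first block (25 at 30) → 50 left.
Gen-23 first at 27: fill all 10 → 40 left.
Gen-11/first: +40 of 45 at 26; pool empty.
Total = 31×10 + 30×25 + 27×10 + 26×40 = 2370.

2370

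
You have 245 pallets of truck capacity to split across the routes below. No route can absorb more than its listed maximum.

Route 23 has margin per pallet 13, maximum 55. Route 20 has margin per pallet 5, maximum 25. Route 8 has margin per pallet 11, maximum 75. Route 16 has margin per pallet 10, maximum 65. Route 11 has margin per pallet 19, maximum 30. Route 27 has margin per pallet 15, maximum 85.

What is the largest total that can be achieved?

Highest margin per pallet first: Route 11 19 > Route 27 15 > Route 23 13 > Route 8 11 > Route 16 10 > Route 20 5.
Route 11 takes 30 to reach its cap of 30 → 215 left.
Route 27 takes 85 to reach its cap of 85 → 130 left.
Route 23 takes 55 to reach its cap of 55 → 75 left.
Route 8: +75 to 75 (cap) → 0 left.
Total = 13×55 + 11×75 + 19×30 + 15×85 = 3385.

3385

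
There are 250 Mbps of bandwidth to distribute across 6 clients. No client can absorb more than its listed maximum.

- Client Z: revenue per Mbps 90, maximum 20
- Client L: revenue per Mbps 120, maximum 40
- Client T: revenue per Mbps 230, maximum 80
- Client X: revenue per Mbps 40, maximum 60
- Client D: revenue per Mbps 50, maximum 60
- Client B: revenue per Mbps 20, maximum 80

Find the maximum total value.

30000

Rank by revenue per Mbps: Client T 230 > Client L 120 > Client Z 90 > Client D 50 > Client X 40 > Client B 20.
Give Client T 80 to hit its cap of 80 — 170 left.
Give Client L 40 to hit its cap of 40 — 130 left.
Client Z takes 20 to reach its cap of 20 — 110 left.
Client D takes 60 to reach its cap of 60 — 50 left.
Client X: +50 (room for 60) → 50. Pool exhausted.
Total = 90×20 + 120×40 + 230×80 + 40×50 + 50×60 = 30000.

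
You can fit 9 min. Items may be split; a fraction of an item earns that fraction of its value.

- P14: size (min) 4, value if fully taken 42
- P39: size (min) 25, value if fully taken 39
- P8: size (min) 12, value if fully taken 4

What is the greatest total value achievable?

Best value per unit of size first: P14 42/4≈10.5, P39 39/25≈1.56, P8 4/12≈0.333.
P14: take in full, 4 min for value 42 — 5 left.
5 min left: a 5/25 share of P39 gives 39×5/25 = 7.8.
Total value = 49.8.

49.8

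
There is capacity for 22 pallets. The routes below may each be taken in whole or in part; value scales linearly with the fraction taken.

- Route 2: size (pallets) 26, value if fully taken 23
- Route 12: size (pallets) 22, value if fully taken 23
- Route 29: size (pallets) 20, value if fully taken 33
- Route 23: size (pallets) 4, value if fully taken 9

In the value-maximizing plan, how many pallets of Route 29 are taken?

Rank by value-to-size ratio: Route 23 9/4≈2.25, Route 29 33/20≈1.65, Route 12 23/22≈1.05, Route 2 23/26≈0.885.
Route 23: take in full, 4 pallets for value 9 — 18 left.
Only 18 pallets remain; take 18/20 of Route 29 for value 33×18/20 = 29.7.

18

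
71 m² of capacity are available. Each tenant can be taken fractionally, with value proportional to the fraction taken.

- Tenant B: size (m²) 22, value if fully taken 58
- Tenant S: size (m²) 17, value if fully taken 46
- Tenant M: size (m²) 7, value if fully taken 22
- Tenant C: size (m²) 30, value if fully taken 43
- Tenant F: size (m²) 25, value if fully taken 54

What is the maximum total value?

180

Sort by value density: Tenant M 22/7≈3.14, Tenant S 46/17≈2.71, Tenant B 58/22≈2.64, Tenant F 54/25≈2.16, Tenant C 43/30≈1.43.
All 7 m² of Tenant M fit (value 22) ; 64 remain.
Tenant S: take in full, 17 m² for value 46 ; 47 left.
Tenant B: take in full, 22 m² for value 58 ; 25 left.
Take all of Tenant F (25 m², value 54) ; 0 m² left.
Total value = 180.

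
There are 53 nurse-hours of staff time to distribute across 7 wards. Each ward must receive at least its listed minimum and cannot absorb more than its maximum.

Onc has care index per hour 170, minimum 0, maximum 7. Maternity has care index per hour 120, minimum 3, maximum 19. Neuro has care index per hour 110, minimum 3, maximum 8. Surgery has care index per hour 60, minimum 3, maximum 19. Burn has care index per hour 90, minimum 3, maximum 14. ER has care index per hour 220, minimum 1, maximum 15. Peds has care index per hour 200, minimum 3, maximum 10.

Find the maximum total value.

Meeting every minimum uses 0+3+3+3+3+1+3 = 16 nurse-hours, leaving 37.
Order the wards by care index per hour: ER 220 > Peds 200 > Onc 170 > Maternity 120 > Neuro 110 > Burn 90 > Surgery 60.
Give ER 14 more to hit its cap of 15 → 23 left.
Peds takes 7 more to reach its cap of 10 → 16 left.
Give Onc 7 more to hit its cap of 7 → 9 left.
Maternity has room for 16 more but only 9 remain, so it gets 12.
Total = 170×7 + 120×12 + 110×3 + 60×3 + 90×3 + 220×15 + 200×10 = 8710.

8710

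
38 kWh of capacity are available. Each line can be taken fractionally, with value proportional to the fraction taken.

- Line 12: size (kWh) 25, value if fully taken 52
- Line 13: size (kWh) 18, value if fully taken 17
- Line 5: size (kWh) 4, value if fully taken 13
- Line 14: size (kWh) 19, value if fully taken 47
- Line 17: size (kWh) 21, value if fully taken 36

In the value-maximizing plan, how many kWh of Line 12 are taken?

15

Rank by value-to-size ratio: Line 5 13/4≈3.25, Line 14 47/19≈2.47, Line 12 52/25≈2.08, Line 17 36/21≈1.71, Line 13 17/18≈0.944.
All 4 kWh of Line 5 fit (value 13) ; 34 remain.
Line 14: take in full, 19 kWh for value 47 ; 15 left.
15 kWh left: a 15/25 share of Line 12 gives 52×15/25 = 31.2.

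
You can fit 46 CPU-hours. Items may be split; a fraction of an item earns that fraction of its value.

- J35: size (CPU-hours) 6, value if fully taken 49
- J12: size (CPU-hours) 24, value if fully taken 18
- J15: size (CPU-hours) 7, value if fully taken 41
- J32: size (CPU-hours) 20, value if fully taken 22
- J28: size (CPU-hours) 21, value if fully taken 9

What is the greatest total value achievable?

Sort by value density: J35 49/6≈8.17, J15 41/7≈5.86, J32 22/20≈1.1, J12 18/24≈0.75, J28 9/21≈0.429.
Take all of J35 (6 CPU-hours, value 49) → 40 CPU-hours left.
All 7 CPU-hours of J15 fit (value 41) → 33 remain.
Take all of J32 (20 CPU-hours, value 22) → 13 CPU-hours left.
Fill the last 13 CPU-hours with part of J12: 13/24 of it earns 9.75.
Total value = 121.75.

121.75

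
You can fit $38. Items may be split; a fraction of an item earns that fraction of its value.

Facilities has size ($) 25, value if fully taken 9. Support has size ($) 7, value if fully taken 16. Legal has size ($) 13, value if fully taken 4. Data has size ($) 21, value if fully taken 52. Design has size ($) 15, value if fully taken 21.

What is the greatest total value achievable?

82

Best value per unit of size first: Data 52/21≈2.48, Support 16/7≈2.29, Design 21/15≈1.4, Facilities 9/25≈0.36, Legal 4/13≈0.308.
Take all of Data (21 $, value 52) → 17 $ left.
All 7 $ of Support fit (value 16) → 10 remain.
10 $ left: a 10/15 share of Design gives 21×10/15 = 14.
Total value = 82.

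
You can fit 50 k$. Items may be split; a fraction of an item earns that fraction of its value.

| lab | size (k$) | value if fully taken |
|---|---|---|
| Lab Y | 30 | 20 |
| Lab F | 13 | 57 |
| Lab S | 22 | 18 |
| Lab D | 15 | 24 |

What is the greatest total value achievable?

99

Sort by value density: Lab F 57/13≈4.38, Lab D 24/15≈1.6, Lab S 18/22≈0.818, Lab Y 20/30≈0.667.
All 13 k$ of Lab F fit (value 57) — 37 remain.
All 15 k$ of Lab D fit (value 24) — 22 remain.
All 22 k$ of Lab S fit (value 18) — 0 remain.
Total value = 99.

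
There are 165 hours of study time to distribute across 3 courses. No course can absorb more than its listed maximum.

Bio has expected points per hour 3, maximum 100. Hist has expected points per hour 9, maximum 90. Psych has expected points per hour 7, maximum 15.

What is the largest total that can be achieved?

1095

Order the courses by expected points per hour: Hist 9 > Psych 7 > Bio 3.
Give Hist 90 to hit its cap of 90 ; 75 left.
Give Psych 15 to hit its cap of 15 ; 60 left.
Bio has room for 100 but only 60 remain, so it gets 60.
Total = 3×60 + 9×90 + 7×15 = 1095.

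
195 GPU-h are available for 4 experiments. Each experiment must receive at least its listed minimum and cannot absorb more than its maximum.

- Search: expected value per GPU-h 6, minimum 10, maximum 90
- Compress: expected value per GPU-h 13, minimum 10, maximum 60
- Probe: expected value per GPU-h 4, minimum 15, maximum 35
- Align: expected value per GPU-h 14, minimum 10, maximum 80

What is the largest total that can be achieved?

2200

Meeting every minimum uses 10+10+15+10 = 45 GPU-h, leaving 150.
Rank by expected value per GPU-h: Align 14 > Compress 13 > Search 6 > Probe 4.
Align: +70 to 80 (cap) → 80 left.
Compress takes 50 more to reach its cap of 60 → 30 left.
Search has room for 80 more but only 30 remain, so it gets 40.
Total = 6×40 + 13×60 + 4×15 + 14×80 = 2200.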